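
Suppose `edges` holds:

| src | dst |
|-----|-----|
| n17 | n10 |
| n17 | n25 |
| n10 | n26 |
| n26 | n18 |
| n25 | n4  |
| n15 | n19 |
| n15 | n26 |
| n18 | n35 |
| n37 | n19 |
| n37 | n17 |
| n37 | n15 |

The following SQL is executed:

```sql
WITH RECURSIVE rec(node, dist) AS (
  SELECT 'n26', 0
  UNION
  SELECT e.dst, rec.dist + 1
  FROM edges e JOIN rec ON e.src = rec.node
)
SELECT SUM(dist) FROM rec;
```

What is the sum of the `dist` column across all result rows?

3

Base: (n26, dist=0).
Iteration 1: edges from {n26} -> (n18, dist=1).
Iteration 2: edges from {n18} -> (n35, dist=2).
Iteration 3: no outgoing edges from {n35}; recursion stops.
SUM(dist) = 0 + 1 + 2 = 3.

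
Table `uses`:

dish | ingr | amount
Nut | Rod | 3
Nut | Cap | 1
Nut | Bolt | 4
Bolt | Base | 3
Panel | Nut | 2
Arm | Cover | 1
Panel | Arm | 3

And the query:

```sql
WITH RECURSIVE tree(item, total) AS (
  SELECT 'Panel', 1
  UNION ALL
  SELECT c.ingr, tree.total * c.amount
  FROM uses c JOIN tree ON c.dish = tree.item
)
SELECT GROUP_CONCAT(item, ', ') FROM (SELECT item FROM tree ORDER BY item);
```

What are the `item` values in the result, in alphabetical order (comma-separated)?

Base: (Panel, total=1).
Iteration 1: components of {Panel} -> Arm = 1*3 = 3, Nut = 1*2 = 2.
Iteration 2: components of {Arm,Nut} -> Bolt = 2*4 = 8, Cap = 2*1 = 2, Cover = 3*1 = 3, Rod = 2*3 = 6.
Iteration 3: components of {Bolt,Cap,Cover,Rod} -> Base = 8*3 = 24.
Iteration 4: no further components; recursion stops.

Arm, Base, Bolt, Cap, Cover, Nut, Panel, Rod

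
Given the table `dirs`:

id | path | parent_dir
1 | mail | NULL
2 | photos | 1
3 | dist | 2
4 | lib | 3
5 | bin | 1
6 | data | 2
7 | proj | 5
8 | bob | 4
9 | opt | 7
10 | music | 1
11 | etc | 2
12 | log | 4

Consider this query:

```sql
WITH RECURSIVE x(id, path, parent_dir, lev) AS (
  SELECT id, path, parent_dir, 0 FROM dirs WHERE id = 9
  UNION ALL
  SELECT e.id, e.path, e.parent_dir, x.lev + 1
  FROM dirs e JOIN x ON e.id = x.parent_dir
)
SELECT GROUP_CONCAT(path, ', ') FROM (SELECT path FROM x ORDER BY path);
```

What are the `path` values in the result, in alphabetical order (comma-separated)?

Base: id=9 (opt), parent_dir=7, lev 0.
Iteration 1: join on id=7 -> proj (id 7, parent_dir=5, lev 1).
Iteration 2: join on id=5 -> bin (id 5, parent_dir=1, lev 2).
Iteration 3: join on id=1 -> mail (id 1, parent_dir=NULL, lev 3).
Iteration 4: parent_dir is NULL; no match; recursion stops.

bin, mail, opt, proj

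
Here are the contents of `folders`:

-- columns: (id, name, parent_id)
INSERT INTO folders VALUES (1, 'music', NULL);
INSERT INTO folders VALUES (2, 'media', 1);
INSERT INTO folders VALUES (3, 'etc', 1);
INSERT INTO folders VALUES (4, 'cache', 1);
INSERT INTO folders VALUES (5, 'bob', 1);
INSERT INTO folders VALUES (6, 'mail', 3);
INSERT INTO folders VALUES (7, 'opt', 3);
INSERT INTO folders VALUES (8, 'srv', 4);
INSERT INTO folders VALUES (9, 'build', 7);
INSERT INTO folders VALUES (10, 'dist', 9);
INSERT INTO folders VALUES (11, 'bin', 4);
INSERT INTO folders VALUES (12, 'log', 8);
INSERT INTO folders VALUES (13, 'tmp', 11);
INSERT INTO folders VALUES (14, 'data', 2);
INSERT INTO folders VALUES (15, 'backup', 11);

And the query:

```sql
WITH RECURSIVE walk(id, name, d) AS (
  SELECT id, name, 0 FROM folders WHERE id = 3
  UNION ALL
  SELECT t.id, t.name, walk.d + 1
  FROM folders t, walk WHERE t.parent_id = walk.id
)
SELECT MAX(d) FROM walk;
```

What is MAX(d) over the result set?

3

Base: id=3 (etc) at d 0.
Iteration 1: rows with parent_id in {3} -> mail (id 6, d 1), opt (id 7, d 1).
Iteration 2: rows with parent_id in {6,7} -> build (id 9, d 2).
Iteration 3: rows with parent_id in {9} -> dist (id 10, d 3).
Iteration 4: no rows with parent_id in {10}; recursion stops.
d values: 0, 1, 1, 2, 3; the maximum is 3.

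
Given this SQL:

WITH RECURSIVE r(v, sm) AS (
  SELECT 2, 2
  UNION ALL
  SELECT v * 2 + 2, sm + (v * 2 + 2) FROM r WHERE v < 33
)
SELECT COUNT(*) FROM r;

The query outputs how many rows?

5

Base: v=2, sm=2.
Iteration 1: 2 < 33 holds -> v = 2 * 2 + 2 = 6, sm = 2 + 6 = 8.
Iteration 2: 6 < 33 holds -> v = 6 * 2 + 2 = 14, sm = 8 + 14 = 22.
Iteration 3: 14 < 33 holds -> v = 14 * 2 + 2 = 30, sm = 22 + 30 = 52.
Iteration 4: 30 < 33 holds -> v = 30 * 2 + 2 = 62, sm = 52 + 62 = 114.
Iteration 5: 62 < 33 fails; recursion stops.
Total rows emitted: 5.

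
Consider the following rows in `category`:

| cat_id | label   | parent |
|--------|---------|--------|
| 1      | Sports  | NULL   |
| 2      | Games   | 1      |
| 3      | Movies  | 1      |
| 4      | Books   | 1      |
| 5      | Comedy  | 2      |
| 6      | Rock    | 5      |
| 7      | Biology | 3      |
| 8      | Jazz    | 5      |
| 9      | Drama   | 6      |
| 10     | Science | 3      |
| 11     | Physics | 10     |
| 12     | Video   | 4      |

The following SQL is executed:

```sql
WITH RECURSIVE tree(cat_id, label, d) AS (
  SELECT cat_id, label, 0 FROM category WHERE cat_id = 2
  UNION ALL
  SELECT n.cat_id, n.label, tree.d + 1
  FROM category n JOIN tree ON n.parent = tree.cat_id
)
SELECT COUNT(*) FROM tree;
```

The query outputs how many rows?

5

Base: cat_id=2 (Games) at d 0.
Iteration 1: rows with parent in {2} -> Comedy (id 5, d 1).
Iteration 2: rows with parent in {5} -> Rock (id 6, d 2), Jazz (id 8, d 2).
Iteration 3: rows with parent in {6,8} -> Drama (id 9, d 3).
Iteration 4: no rows with parent in {9}; recursion stops.
Total rows emitted: 5.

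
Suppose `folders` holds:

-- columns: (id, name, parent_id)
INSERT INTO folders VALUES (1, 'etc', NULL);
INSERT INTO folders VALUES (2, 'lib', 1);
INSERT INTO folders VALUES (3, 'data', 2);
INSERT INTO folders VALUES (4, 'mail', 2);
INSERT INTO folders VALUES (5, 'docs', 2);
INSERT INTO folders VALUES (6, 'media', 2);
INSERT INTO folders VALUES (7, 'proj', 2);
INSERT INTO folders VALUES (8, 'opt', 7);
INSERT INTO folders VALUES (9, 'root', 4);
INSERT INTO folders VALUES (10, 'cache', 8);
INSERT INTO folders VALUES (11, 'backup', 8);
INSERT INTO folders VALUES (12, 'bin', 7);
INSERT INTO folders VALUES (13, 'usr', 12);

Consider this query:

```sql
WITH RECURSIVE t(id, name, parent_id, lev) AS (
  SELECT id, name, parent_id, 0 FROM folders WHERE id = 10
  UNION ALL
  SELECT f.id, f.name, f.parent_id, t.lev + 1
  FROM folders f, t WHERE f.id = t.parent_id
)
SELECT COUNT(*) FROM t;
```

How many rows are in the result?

5

Base: id=10 (cache), parent_id=8, lev 0.
Iteration 1: join on id=8 -> opt (id 8, parent_id=7, lev 1).
Iteration 2: join on id=7 -> proj (id 7, parent_id=2, lev 2).
Iteration 3: join on id=2 -> lib (id 2, parent_id=1, lev 3).
Iteration 4: join on id=1 -> etc (id 1, parent_id=NULL, lev 4).
Iteration 5: parent_id is NULL; no match; recursion stops.
Total rows emitted: 5.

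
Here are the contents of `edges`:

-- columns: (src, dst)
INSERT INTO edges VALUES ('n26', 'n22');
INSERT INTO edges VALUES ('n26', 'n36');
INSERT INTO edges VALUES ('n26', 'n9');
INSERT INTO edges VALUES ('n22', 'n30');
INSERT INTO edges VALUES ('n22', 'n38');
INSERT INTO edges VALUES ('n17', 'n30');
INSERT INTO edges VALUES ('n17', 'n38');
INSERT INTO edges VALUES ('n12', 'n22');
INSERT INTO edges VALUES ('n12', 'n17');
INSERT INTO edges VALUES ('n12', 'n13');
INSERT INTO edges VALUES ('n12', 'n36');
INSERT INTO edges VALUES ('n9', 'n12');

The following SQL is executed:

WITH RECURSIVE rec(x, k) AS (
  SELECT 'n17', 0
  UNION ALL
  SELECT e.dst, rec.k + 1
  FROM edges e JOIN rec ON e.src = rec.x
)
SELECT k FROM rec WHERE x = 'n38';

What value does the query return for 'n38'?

1

Base: (n17, k=0).
Iteration 1: edges from {n17} -> (n30, k=1), (n38, k=1).
Iteration 2: no outgoing edges from {n30,n38}; recursion stops.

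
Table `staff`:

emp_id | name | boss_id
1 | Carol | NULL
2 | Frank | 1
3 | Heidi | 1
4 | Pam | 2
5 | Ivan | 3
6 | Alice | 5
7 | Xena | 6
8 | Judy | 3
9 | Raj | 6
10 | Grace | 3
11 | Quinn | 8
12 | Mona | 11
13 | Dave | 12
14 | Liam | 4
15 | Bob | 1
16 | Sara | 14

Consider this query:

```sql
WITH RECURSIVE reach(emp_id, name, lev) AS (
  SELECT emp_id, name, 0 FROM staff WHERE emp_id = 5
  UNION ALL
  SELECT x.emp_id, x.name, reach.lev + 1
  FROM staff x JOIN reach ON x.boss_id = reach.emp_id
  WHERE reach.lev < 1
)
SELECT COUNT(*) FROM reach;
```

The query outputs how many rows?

Base: emp_id=5 (Ivan) at lev 0.
Iteration 1: rows with boss_id in {5} -> Alice (id 6, lev 1).
Iteration 2: lev < 1 fails for all current rows; recursion stops.
Total rows emitted: 2.

2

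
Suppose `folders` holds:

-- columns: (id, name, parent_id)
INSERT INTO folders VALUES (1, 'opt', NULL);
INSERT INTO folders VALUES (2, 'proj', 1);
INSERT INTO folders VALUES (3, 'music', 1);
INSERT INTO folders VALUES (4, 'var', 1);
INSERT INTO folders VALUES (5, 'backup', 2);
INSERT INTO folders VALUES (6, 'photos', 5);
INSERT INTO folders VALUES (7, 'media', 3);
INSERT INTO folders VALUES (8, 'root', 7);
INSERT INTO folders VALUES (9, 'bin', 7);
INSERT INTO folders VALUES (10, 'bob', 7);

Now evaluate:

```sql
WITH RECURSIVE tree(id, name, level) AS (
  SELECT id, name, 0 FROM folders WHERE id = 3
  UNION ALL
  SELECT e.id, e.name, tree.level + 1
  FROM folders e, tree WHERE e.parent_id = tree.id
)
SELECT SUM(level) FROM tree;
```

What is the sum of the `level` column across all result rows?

7

Base: id=3 (music) at level 0.
Iteration 1: rows with parent_id in {3} -> media (id 7, level 1).
Iteration 2: rows with parent_id in {7} -> root (id 8, level 2), bin (id 9, level 2), bob (id 10, level 2).
Iteration 3: no rows with parent_id in {8,9,10}; recursion stops.
SUM(level) = 0 + 1 + 2 + 2 + 2 = 7.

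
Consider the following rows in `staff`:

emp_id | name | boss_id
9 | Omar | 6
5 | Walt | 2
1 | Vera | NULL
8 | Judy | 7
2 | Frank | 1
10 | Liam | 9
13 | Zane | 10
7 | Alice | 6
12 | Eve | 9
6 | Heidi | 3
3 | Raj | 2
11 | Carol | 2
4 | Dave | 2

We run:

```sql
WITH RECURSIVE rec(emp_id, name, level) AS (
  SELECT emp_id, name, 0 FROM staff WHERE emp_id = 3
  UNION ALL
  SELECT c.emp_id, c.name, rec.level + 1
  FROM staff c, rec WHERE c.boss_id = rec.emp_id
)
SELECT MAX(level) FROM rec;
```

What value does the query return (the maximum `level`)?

Base: emp_id=3 (Raj) at level 0.
Iteration 1: rows with boss_id in {3} -> Heidi (id 6, level 1).
Iteration 2: rows with boss_id in {6} -> Alice (id 7, level 2), Omar (id 9, level 2).
Iteration 3: rows with boss_id in {7,9} -> Judy (id 8, level 3), Liam (id 10, level 3), Eve (id 12, level 3).
Iteration 4: rows with boss_id in {8,10,12} -> Zane (id 13, level 4).
Iteration 5: no rows with boss_id in {13}; recursion stops.
level values: 0, 1, 2, 2, 3, 3, 3, 4; the maximum is 4.

4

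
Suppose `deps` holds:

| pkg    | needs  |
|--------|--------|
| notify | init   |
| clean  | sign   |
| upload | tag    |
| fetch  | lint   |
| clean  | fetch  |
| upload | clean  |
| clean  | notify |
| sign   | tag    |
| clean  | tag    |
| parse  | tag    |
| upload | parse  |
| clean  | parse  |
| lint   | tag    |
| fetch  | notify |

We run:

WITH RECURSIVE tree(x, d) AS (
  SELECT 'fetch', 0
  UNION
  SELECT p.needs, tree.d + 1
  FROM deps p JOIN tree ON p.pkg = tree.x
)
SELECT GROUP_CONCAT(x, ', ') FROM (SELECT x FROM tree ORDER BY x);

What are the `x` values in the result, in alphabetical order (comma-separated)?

fetch, init, lint, notify, tag

Base: (fetch, d=0).
Iteration 1: edges from {fetch} -> (lint, d=1), (notify, d=1).
Iteration 2: edges from {lint,notify} -> (init, d=2), (tag, d=2).
Iteration 3: no outgoing edges from {init,tag}; recursion stops.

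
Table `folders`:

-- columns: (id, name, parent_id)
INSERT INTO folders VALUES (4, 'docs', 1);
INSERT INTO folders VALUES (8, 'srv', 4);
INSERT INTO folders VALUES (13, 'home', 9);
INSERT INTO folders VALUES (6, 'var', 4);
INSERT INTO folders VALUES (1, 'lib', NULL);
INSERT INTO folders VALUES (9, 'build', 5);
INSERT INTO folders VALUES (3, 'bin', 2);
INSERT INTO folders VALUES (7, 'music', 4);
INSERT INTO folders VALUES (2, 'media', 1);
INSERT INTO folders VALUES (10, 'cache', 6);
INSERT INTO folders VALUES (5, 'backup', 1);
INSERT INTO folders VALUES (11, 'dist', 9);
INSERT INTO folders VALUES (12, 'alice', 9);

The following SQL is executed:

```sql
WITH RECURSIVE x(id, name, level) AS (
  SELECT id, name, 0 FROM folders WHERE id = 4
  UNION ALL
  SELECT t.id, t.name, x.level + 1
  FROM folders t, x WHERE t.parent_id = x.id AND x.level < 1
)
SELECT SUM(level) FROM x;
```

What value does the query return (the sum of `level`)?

Base: id=4 (docs) at level 0.
Iteration 1: rows with parent_id in {4} -> var (id 6, level 1), music (id 7, level 1), srv (id 8, level 1).
Iteration 2: level < 1 fails for all current rows; recursion stops.
SUM(level) = 0 + 1 + 1 + 1 = 3.

3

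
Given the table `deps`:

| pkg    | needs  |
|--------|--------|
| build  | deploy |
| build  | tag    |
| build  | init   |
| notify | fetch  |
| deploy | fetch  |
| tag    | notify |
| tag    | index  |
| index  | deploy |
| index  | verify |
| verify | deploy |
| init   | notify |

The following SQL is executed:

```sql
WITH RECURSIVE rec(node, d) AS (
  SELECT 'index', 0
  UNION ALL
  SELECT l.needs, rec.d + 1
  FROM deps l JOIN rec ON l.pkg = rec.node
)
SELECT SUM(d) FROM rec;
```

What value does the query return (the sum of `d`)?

Base: (index, d=0).
Iteration 1: edges from {index} -> (deploy, d=1), (verify, d=1).
Iteration 2: edges from {deploy,verify} -> (deploy, d=2), (fetch, d=2).
Iteration 3: edges from {deploy,fetch} -> (fetch, d=3).
Iteration 4: no outgoing edges from {fetch}; recursion stops.
SUM(d) = 0 + 1 + 1 + 2 + 2 + 3 = 9.

9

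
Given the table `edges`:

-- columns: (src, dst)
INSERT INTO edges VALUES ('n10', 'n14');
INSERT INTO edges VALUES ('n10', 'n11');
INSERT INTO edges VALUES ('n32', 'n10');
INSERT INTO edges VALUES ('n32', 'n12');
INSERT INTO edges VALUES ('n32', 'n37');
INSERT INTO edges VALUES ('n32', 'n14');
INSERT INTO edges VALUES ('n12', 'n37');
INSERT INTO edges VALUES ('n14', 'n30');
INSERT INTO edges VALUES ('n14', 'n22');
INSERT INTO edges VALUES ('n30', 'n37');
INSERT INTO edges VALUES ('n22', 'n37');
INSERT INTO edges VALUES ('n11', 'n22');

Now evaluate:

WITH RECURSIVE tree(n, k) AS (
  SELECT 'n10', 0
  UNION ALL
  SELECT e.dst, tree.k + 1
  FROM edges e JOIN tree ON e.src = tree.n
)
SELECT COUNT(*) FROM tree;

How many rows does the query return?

9

Base: (n10, k=0).
Iteration 1: edges from {n10} -> (n11, k=1), (n14, k=1).
Iteration 2: edges from {n11,n14} -> (n22, k=2) x2, (n30, k=2). [UNION ALL keeps all 3 new rows, including repeats]
Iteration 3: edges from {n22,n30} -> (n37, k=3) x3. [UNION ALL keeps all 3 new rows, including repeats]
Iteration 4: no outgoing edges from {n37}; recursion stops.
Total rows emitted: 9.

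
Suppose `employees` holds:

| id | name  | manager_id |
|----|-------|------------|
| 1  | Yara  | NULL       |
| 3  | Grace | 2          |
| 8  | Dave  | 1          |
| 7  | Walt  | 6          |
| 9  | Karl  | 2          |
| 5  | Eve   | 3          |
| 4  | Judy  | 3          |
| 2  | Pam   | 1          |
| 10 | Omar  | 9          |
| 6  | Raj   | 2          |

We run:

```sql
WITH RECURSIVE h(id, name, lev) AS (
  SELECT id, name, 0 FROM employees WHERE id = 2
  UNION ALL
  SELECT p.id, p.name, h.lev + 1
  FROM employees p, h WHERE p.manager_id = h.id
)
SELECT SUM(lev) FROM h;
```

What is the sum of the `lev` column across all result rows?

Base: id=2 (Pam) at lev 0.
Iteration 1: rows with manager_id in {2} -> Grace (id 3, lev 1), Raj (id 6, lev 1), Karl (id 9, lev 1).
Iteration 2: rows with manager_id in {3,6,9} -> Judy (id 4, lev 2), Eve (id 5, lev 2), Walt (id 7, lev 2), Omar (id 10, lev 2).
Iteration 3: no rows with manager_id in {4,5,7,10}; recursion stops.
SUM(lev) = 0 + 1 + 1 + 1 + 2 + 2 + 2 + 2 = 11.

11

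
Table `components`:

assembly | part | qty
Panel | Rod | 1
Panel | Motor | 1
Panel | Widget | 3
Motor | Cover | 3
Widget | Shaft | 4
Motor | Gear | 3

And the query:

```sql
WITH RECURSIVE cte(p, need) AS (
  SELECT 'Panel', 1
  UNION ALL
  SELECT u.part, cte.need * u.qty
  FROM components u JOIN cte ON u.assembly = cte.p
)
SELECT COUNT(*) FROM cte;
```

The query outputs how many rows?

7

Base: (Panel, need=1).
Iteration 1: components of {Panel} -> Motor = 1*1 = 1, Rod = 1*1 = 1, Widget = 1*3 = 3.
Iteration 2: components of {Motor,Rod,Widget} -> Cover = 1*3 = 3, Gear = 1*3 = 3, Shaft = 3*4 = 12.
Iteration 3: no further components; recursion stops.
Total rows emitted: 7.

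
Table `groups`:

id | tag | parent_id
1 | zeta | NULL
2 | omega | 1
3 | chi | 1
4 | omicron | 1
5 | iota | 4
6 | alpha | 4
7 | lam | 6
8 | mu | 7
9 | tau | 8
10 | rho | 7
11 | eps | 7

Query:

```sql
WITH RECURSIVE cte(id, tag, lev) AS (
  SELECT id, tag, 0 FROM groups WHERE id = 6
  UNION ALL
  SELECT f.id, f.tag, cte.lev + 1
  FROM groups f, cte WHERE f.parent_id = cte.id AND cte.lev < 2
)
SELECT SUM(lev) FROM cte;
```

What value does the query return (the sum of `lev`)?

Base: id=6 (alpha) at lev 0.
Iteration 1: rows with parent_id in {6} -> lam (id 7, lev 1).
Iteration 2: rows with parent_id in {7} -> mu (id 8, lev 2), rho (id 10, lev 2), eps (id 11, lev 2).
Iteration 3: lev < 2 fails for all current rows; recursion stops.
SUM(lev) = 0 + 1 + 2 + 2 + 2 = 7.

7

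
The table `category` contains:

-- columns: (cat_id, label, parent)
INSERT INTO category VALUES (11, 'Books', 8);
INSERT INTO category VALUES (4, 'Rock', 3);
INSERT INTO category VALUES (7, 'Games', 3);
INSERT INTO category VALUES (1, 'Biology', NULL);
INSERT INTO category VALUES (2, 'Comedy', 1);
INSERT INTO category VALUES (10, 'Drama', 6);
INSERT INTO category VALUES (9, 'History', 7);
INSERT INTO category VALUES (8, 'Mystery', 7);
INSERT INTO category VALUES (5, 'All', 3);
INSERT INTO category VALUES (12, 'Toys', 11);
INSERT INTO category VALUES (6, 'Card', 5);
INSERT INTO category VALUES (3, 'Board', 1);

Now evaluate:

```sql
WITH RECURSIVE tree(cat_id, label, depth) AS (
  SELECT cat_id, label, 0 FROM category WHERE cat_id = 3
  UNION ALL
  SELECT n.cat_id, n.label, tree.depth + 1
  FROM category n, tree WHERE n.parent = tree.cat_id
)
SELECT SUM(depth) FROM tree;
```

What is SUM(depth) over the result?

19

Base: cat_id=3 (Board) at depth 0.
Iteration 1: rows with parent in {3} -> Rock (id 4, depth 1), All (id 5, depth 1), Games (id 7, depth 1).
Iteration 2: rows with parent in {4,5,7} -> Card (id 6, depth 2), Mystery (id 8, depth 2), History (id 9, depth 2).
Iteration 3: rows with parent in {6,8,9} -> Drama (id 10, depth 3), Books (id 11, depth 3).
Iteration 4: rows with parent in {10,11} -> Toys (id 12, depth 4).
Iteration 5: no rows with parent in {12}; recursion stops.
SUM(depth) = 0 + 1 + 1 + 1 + 2 + 2 + 2 + 3 + 3 + 4 = 19.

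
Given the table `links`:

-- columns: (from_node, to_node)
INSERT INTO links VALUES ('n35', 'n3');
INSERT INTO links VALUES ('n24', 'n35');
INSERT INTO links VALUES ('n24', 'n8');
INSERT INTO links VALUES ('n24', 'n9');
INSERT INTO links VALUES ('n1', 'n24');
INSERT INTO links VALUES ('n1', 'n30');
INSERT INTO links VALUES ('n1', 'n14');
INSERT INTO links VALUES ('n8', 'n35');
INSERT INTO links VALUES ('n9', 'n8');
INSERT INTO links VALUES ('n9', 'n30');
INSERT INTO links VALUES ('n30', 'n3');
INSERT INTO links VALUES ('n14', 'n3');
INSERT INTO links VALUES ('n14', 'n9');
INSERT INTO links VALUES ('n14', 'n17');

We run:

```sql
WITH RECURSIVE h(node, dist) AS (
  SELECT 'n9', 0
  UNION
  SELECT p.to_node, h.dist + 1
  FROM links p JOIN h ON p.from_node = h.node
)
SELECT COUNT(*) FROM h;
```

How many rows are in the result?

6

Base: (n9, dist=0).
Iteration 1: edges from {n9} -> (n30, dist=1), (n8, dist=1).
Iteration 2: edges from {n30,n8} -> (n3, dist=2), (n35, dist=2).
Iteration 3: edges from {n3,n35} -> (n3, dist=3).
Iteration 4: no outgoing edges from {n3}; recursion stops.
Total rows emitted: 6.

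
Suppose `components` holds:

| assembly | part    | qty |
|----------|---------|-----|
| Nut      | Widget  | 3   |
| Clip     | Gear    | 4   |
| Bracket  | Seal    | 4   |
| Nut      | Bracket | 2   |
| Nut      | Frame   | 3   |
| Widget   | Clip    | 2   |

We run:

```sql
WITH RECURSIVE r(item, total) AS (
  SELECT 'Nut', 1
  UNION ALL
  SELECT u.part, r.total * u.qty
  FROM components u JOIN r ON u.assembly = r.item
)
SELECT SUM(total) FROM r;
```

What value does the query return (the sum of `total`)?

Base: (Nut, total=1).
Iteration 1: components of {Nut} -> Bracket = 1*2 = 2, Frame = 1*3 = 3, Widget = 1*3 = 3.
Iteration 2: components of {Bracket,Frame,Widget} -> Clip = 3*2 = 6, Seal = 2*4 = 8.
Iteration 3: components of {Clip,Seal} -> Gear = 6*4 = 24.
Iteration 4: no further components; recursion stops.
SUM(total) = 1 + 3 + 3 + 2 + 6 + 8 + 24 = 47.

47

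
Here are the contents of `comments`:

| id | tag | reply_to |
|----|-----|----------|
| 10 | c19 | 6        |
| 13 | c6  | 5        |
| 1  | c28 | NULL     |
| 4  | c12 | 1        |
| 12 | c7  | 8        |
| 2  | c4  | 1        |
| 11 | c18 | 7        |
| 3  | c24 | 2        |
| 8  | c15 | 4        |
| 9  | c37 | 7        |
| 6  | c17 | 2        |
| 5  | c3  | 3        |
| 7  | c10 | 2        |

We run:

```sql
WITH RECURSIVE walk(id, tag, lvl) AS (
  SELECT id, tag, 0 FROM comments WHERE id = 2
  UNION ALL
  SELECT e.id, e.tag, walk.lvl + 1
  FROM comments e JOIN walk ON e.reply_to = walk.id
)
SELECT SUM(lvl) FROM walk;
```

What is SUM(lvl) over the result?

Base: id=2 (c4) at lvl 0.
Iteration 1: rows with reply_to in {2} -> c24 (id 3, lvl 1), c17 (id 6, lvl 1), c10 (id 7, lvl 1).
Iteration 2: rows with reply_to in {3,6,7} -> c3 (id 5, lvl 2), c37 (id 9, lvl 2), c19 (id 10, lvl 2), c18 (id 11, lvl 2).
Iteration 3: rows with reply_to in {5,9,10,11} -> c6 (id 13, lvl 3).
Iteration 4: no rows with reply_to in {13}; recursion stops.
SUM(lvl) = 0 + 1 + 1 + 1 + 2 + 2 + 2 + 2 + 3 = 14.

14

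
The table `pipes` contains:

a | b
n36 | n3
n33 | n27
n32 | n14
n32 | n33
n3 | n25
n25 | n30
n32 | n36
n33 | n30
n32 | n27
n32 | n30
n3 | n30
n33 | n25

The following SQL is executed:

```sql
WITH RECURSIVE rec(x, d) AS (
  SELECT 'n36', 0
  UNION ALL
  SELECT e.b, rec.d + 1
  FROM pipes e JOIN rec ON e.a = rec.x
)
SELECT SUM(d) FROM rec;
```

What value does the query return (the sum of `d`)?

Base: (n36, d=0).
Iteration 1: edges from {n36} -> (n3, d=1).
Iteration 2: edges from {n3} -> (n25, d=2), (n30, d=2).
Iteration 3: edges from {n25,n30} -> (n30, d=3).
Iteration 4: no outgoing edges from {n30}; recursion stops.
SUM(d) = 0 + 1 + 2 + 2 + 3 = 8.

8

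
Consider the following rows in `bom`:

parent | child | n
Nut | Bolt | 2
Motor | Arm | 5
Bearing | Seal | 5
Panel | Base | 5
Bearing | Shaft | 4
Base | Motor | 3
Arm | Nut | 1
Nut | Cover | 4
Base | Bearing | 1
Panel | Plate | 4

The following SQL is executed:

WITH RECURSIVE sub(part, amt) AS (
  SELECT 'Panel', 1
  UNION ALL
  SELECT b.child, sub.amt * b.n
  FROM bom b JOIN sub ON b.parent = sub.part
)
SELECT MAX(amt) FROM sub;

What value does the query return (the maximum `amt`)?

300

Base: (Panel, amt=1).
Iteration 1: components of {Panel} -> Base = 1*5 = 5, Plate = 1*4 = 4.
Iteration 2: components of {Base,Plate} -> Bearing = 5*1 = 5, Motor = 5*3 = 15.
Iteration 3: components of {Bearing,Motor} -> Arm = 15*5 = 75, Seal = 5*5 = 25, Shaft = 5*4 = 20.
Iteration 4: components of {Arm,Seal,Shaft} -> Nut = 75*1 = 75.
Iteration 5: components of {Nut} -> Bolt = 75*2 = 150, Cover = 75*4 = 300.
Iteration 6: no further components; recursion stops.
amt values: 1, 5, 4, 15, 5, 75, 20, 25, 75, 150, 300; the maximum is 300.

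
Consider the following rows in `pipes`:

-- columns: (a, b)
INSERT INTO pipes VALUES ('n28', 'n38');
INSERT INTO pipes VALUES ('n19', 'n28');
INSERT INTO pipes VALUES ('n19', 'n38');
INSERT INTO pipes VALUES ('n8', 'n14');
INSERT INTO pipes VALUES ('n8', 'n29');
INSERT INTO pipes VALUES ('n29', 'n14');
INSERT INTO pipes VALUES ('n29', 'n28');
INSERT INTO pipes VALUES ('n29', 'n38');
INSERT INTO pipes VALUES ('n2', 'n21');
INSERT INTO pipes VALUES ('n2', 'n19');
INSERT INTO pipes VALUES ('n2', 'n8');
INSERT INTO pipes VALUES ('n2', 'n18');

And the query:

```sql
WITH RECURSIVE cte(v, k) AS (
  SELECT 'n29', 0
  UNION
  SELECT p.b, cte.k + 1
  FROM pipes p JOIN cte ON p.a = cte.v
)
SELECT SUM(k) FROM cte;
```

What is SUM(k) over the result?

5

Base: (n29, k=0).
Iteration 1: edges from {n29} -> (n14, k=1), (n28, k=1), (n38, k=1).
Iteration 2: edges from {n14,n28,n38} -> (n38, k=2).
Iteration 3: no outgoing edges from {n38}; recursion stops.
SUM(k) = 0 + 1 + 1 + 1 + 2 = 5.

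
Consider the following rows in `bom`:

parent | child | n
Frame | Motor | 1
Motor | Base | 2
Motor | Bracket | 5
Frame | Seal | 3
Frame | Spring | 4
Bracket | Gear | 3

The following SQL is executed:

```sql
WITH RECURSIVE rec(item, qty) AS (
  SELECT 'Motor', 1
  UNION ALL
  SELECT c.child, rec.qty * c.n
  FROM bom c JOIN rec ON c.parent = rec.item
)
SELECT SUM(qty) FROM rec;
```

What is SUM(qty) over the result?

Base: (Motor, qty=1).
Iteration 1: components of {Motor} -> Base = 1*2 = 2, Bracket = 1*5 = 5.
Iteration 2: components of {Base,Bracket} -> Gear = 5*3 = 15.
Iteration 3: no further components; recursion stops.
SUM(qty) = 1 + 2 + 5 + 15 = 23.

23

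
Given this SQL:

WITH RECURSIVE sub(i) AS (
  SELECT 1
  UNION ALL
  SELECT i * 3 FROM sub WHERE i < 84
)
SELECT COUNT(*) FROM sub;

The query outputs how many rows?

Base: i=1.
Iteration 1: 1 < 84 holds -> i = 1 * 3 = 3.
Iteration 2: 3 < 84 holds -> i = 3 * 3 = 9.
Iteration 3: 9 < 84 holds -> i = 9 * 3 = 27.
Iteration 4: 27 < 84 holds -> i = 27 * 3 = 81.
Iteration 5: 81 < 84 holds -> i = 81 * 3 = 243.
Iteration 6: 243 < 84 fails; recursion stops.
Total rows emitted: 6.

6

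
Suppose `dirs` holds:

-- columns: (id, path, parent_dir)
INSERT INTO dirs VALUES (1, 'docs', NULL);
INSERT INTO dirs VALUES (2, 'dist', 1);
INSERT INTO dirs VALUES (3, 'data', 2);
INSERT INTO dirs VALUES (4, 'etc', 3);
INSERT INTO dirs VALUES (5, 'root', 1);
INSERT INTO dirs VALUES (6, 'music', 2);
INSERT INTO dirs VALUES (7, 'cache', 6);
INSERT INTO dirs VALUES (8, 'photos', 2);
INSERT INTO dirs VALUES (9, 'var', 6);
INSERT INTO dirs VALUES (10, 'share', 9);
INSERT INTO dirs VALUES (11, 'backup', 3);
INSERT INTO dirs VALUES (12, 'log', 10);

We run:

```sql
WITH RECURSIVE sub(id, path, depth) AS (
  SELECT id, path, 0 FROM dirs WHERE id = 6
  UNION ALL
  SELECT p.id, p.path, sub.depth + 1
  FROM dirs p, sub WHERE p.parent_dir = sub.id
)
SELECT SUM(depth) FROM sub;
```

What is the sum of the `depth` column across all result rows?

7

Base: id=6 (music) at depth 0.
Iteration 1: rows with parent_dir in {6} -> cache (id 7, depth 1), var (id 9, depth 1).
Iteration 2: rows with parent_dir in {7,9} -> share (id 10, depth 2).
Iteration 3: rows with parent_dir in {10} -> log (id 12, depth 3).
Iteration 4: no rows with parent_dir in {12}; recursion stops.
SUM(depth) = 0 + 1 + 1 + 2 + 3 = 7.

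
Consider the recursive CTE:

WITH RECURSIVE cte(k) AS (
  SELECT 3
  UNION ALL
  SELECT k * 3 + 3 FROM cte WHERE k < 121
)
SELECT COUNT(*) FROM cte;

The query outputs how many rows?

Base: k=3.
Iteration 1: 3 < 121 holds -> k = 3 * 3 + 3 = 12.
Iteration 2: 12 < 121 holds -> k = 12 * 3 + 3 = 39.
Iteration 3: 39 < 121 holds -> k = 39 * 3 + 3 = 120.
Iteration 4: 120 < 121 holds -> k = 120 * 3 + 3 = 363.
Iteration 5: 363 < 121 fails; recursion stops.
Total rows emitted: 5.

5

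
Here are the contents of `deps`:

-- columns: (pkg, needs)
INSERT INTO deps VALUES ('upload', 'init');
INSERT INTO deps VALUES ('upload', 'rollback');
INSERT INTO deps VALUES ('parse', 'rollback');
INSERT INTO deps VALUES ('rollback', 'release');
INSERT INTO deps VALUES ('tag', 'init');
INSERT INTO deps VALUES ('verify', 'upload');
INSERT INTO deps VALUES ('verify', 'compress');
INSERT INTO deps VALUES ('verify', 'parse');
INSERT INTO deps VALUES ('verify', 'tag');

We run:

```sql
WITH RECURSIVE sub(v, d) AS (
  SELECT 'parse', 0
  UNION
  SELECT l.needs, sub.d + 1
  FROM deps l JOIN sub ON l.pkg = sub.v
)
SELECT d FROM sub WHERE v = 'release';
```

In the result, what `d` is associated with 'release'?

2

Base: (parse, d=0).
Iteration 1: edges from {parse} -> (rollback, d=1).
Iteration 2: edges from {rollback} -> (release, d=2).
Iteration 3: no outgoing edges from {release}; recursion stops.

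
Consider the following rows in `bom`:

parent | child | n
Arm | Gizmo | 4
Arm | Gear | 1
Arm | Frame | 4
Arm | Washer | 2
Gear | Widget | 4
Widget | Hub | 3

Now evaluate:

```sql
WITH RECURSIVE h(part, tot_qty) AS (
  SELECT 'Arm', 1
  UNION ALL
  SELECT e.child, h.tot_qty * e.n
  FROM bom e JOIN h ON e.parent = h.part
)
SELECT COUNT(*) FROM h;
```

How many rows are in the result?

7

Base: (Arm, tot_qty=1).
Iteration 1: components of {Arm} -> Frame = 1*4 = 4, Gear = 1*1 = 1, Gizmo = 1*4 = 4, Washer = 1*2 = 2.
Iteration 2: components of {Frame,Gear,Gizmo,Washer} -> Widget = 1*4 = 4.
Iteration 3: components of {Widget} -> Hub = 4*3 = 12.
Iteration 4: no further components; recursion stops.
Total rows emitted: 7.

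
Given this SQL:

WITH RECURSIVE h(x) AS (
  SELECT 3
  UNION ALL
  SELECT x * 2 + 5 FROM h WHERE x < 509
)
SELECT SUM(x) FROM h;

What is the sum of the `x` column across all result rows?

Base: x=3.
Iteration 1: 3 < 509 holds -> x = 3 * 2 + 5 = 11.
Iteration 2: 11 < 509 holds -> x = 11 * 2 + 5 = 27.
Iteration 3: 27 < 509 holds -> x = 27 * 2 + 5 = 59.
Iteration 4: 59 < 509 holds -> x = 59 * 2 + 5 = 123.
Iteration 5: 123 < 509 holds -> x = 123 * 2 + 5 = 251.
Iteration 6: 251 < 509 holds -> x = 251 * 2 + 5 = 507.
Iteration 7: 507 < 509 holds -> x = 507 * 2 + 5 = 1019.
Iteration 8: 1019 < 509 fails; recursion stops.
SUM(x) = 3 + 11 + 27 + 59 + 123 + 251 + 507 + 1019 = 2000.

2000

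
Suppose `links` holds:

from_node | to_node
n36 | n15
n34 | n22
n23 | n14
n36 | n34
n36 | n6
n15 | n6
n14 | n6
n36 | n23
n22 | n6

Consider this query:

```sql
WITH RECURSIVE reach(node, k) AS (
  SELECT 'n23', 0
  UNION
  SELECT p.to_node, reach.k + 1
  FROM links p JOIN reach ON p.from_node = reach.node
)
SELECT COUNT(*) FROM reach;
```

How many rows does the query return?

Base: (n23, k=0).
Iteration 1: edges from {n23} -> (n14, k=1).
Iteration 2: edges from {n14} -> (n6, k=2).
Iteration 3: no outgoing edges from {n6}; recursion stops.
Total rows emitted: 3.

3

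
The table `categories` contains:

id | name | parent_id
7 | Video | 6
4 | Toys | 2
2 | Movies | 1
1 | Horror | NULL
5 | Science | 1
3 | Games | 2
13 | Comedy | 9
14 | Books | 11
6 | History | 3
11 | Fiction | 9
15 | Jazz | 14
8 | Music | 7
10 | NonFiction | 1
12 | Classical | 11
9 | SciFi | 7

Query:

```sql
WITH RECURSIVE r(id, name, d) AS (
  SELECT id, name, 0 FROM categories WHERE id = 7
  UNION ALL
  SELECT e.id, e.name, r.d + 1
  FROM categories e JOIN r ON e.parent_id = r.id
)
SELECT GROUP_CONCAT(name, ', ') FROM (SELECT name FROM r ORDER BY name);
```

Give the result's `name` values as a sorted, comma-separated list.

Base: id=7 (Video) at d 0.
Iteration 1: rows with parent_id in {7} -> Music (id 8, d 1), SciFi (id 9, d 1).
Iteration 2: rows with parent_id in {8,9} -> Fiction (id 11, d 2), Comedy (id 13, d 2).
Iteration 3: rows with parent_id in {11,13} -> Classical (id 12, d 3), Books (id 14, d 3).
Iteration 4: rows with parent_id in {12,14} -> Jazz (id 15, d 4).
Iteration 5: no rows with parent_id in {15}; recursion stops.

Books, Classical, Comedy, Fiction, Jazz, Music, SciFi, Video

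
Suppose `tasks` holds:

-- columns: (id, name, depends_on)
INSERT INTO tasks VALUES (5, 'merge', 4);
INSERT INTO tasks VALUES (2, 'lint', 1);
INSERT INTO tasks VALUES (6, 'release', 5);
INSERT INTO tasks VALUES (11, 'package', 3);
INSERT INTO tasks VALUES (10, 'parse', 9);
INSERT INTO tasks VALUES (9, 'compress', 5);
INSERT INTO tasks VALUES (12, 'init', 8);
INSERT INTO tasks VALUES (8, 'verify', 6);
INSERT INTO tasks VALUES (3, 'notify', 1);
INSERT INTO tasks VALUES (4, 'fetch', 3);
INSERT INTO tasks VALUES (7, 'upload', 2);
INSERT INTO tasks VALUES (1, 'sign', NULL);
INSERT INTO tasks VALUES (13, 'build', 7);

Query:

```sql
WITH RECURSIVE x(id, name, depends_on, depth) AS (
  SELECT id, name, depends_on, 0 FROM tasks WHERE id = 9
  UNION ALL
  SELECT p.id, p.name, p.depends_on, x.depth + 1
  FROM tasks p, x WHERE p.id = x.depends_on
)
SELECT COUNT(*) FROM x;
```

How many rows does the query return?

5

Base: id=9 (compress), depends_on=5, depth 0.
Iteration 1: join on id=5 -> merge (id 5, depends_on=4, depth 1).
Iteration 2: join on id=4 -> fetch (id 4, depends_on=3, depth 2).
Iteration 3: join on id=3 -> notify (id 3, depends_on=1, depth 3).
Iteration 4: join on id=1 -> sign (id 1, depends_on=NULL, depth 4).
Iteration 5: depends_on is NULL; no match; recursion stops.
Total rows emitted: 5.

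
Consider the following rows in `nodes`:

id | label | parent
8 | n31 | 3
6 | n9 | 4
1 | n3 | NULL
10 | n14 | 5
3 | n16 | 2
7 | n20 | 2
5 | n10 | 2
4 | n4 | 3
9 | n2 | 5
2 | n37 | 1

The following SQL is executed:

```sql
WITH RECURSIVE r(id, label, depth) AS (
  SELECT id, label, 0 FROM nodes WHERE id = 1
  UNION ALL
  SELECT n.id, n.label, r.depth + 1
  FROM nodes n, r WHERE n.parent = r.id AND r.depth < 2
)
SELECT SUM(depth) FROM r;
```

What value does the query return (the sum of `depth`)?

7

Base: id=1 (n3) at depth 0.
Iteration 1: rows with parent in {1} -> n37 (id 2, depth 1).
Iteration 2: rows with parent in {2} -> n16 (id 3, depth 2), n10 (id 5, depth 2), n20 (id 7, depth 2).
Iteration 3: depth < 2 fails for all current rows; recursion stops.
SUM(depth) = 0 + 1 + 2 + 2 + 2 = 7.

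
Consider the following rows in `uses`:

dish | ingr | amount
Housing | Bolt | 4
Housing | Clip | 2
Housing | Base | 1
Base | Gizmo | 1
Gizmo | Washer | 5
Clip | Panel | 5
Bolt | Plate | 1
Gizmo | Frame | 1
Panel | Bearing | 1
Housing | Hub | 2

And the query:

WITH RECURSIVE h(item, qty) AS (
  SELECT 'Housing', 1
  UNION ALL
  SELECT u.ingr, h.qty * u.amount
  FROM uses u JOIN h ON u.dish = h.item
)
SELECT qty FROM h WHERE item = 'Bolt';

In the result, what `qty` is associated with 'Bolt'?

4

Base: (Housing, qty=1).
Iteration 1: components of {Housing} -> Base = 1*1 = 1, Bolt = 1*4 = 4, Clip = 1*2 = 2, Hub = 1*2 = 2.
Iteration 2: components of {Base,Bolt,Clip,Hub} -> Gizmo = 1*1 = 1, Panel = 2*5 = 10, Plate = 4*1 = 4.
Iteration 3: components of {Gizmo,Panel,Plate} -> Bearing = 10*1 = 10, Frame = 1*1 = 1, Washer = 1*5 = 5.
Iteration 4: no further components; recursion stops.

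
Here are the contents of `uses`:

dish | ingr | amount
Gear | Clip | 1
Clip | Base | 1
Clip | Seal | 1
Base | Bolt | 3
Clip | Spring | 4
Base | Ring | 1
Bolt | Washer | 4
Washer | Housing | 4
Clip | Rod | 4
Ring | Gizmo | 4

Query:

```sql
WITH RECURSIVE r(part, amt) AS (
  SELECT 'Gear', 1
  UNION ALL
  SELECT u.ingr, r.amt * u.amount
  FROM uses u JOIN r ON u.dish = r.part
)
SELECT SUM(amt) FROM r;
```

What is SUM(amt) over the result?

Base: (Gear, amt=1).
Iteration 1: components of {Gear} -> Clip = 1*1 = 1.
Iteration 2: components of {Clip} -> Base = 1*1 = 1, Rod = 1*4 = 4, Seal = 1*1 = 1, Spring = 1*4 = 4.
Iteration 3: components of {Base,Rod,Seal,Spring} -> Bolt = 1*3 = 3, Ring = 1*1 = 1.
Iteration 4: components of {Bolt,Ring} -> Gizmo = 1*4 = 4, Washer = 3*4 = 12.
Iteration 5: components of {Gizmo,Washer} -> Housing = 12*4 = 48.
Iteration 6: no further components; recursion stops.
SUM(amt) = 1 + 1 + 1 + 1 + 4 + 4 + 3 + 1 + 12 + 4 + 48 = 80.

80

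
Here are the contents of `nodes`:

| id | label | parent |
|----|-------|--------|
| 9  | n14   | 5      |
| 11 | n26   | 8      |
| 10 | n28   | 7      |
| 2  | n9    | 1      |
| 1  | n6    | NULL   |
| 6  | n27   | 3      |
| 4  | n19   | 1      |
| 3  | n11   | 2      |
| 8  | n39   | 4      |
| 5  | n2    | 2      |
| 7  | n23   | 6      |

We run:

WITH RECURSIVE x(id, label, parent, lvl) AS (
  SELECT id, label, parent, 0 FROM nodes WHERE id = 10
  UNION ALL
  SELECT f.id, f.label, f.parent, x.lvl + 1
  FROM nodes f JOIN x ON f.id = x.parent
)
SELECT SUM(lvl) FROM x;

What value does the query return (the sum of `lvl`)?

15

Base: id=10 (n28), parent=7, lvl 0.
Iteration 1: join on id=7 -> n23 (id 7, parent=6, lvl 1).
Iteration 2: join on id=6 -> n27 (id 6, parent=3, lvl 2).
Iteration 3: join on id=3 -> n11 (id 3, parent=2, lvl 3).
Iteration 4: join on id=2 -> n9 (id 2, parent=1, lvl 4).
Iteration 5: join on id=1 -> n6 (id 1, parent=NULL, lvl 5).
Iteration 6: parent is NULL; no match; recursion stops.
SUM(lvl) = 0 + 1 + 2 + 3 + 4 + 5 = 15.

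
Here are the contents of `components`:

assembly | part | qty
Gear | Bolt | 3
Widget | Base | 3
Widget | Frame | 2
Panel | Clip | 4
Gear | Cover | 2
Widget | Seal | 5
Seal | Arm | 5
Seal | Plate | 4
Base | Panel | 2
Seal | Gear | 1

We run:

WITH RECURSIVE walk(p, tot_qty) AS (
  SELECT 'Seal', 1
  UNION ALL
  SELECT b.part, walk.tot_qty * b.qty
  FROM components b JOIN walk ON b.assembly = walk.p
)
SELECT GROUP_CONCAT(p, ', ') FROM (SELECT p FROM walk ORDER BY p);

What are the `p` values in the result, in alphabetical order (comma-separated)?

Arm, Bolt, Cover, Gear, Plate, Seal

Base: (Seal, tot_qty=1).
Iteration 1: components of {Seal} -> Arm = 1*5 = 5, Gear = 1*1 = 1, Plate = 1*4 = 4.
Iteration 2: components of {Arm,Gear,Plate} -> Bolt = 1*3 = 3, Cover = 1*2 = 2.
Iteration 3: no further components; recursion stops.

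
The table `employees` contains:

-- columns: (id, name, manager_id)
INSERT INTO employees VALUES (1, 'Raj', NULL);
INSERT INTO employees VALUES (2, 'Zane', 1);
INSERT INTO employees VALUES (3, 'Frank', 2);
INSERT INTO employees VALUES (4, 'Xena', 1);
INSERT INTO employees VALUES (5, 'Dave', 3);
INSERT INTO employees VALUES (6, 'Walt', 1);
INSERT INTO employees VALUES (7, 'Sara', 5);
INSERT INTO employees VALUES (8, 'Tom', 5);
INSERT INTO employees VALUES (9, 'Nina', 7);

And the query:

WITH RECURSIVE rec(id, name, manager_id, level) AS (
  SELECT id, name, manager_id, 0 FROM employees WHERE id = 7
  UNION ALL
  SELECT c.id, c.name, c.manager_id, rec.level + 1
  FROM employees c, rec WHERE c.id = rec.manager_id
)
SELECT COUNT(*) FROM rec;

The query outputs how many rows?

Base: id=7 (Sara), manager_id=5, level 0.
Iteration 1: join on id=5 -> Dave (id 5, manager_id=3, level 1).
Iteration 2: join on id=3 -> Frank (id 3, manager_id=2, level 2).
Iteration 3: join on id=2 -> Zane (id 2, manager_id=1, level 3).
Iteration 4: join on id=1 -> Raj (id 1, manager_id=NULL, level 4).
Iteration 5: manager_id is NULL; no match; recursion stops.
Total rows emitted: 5.

5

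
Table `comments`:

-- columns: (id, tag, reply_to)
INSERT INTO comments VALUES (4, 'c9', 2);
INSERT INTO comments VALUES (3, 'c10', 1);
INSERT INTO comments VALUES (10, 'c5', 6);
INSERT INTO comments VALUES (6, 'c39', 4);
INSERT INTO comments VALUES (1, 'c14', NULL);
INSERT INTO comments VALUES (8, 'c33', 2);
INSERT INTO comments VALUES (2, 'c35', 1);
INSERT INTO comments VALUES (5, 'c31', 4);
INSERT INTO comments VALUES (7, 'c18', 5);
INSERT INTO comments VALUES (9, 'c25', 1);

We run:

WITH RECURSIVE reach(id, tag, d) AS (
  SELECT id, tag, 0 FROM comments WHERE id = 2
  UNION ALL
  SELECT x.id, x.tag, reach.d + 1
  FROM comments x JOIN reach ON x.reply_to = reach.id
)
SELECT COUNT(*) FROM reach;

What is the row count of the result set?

Base: id=2 (c35) at d 0.
Iteration 1: rows with reply_to in {2} -> c9 (id 4, d 1), c33 (id 8, d 1).
Iteration 2: rows with reply_to in {4,8} -> c31 (id 5, d 2), c39 (id 6, d 2).
Iteration 3: rows with reply_to in {5,6} -> c18 (id 7, d 3), c5 (id 10, d 3).
Iteration 4: no rows with reply_to in {7,10}; recursion stops.
Total rows emitted: 7.

7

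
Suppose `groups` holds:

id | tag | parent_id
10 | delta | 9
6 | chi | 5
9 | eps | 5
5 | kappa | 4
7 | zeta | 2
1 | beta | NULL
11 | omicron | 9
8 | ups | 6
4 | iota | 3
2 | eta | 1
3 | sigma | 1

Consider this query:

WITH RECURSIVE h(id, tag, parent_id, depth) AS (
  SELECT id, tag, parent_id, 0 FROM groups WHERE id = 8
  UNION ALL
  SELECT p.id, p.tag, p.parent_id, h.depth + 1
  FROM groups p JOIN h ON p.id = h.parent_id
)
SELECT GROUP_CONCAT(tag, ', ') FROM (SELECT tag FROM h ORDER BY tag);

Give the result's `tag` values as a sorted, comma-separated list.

Base: id=8 (ups), parent_id=6, depth 0.
Iteration 1: join on id=6 -> chi (id 6, parent_id=5, depth 1).
Iteration 2: join on id=5 -> kappa (id 5, parent_id=4, depth 2).
Iteration 3: join on id=4 -> iota (id 4, parent_id=3, depth 3).
Iteration 4: join on id=3 -> sigma (id 3, parent_id=1, depth 4).
Iteration 5: join on id=1 -> beta (id 1, parent_id=NULL, depth 5).
Iteration 6: parent_id is NULL; no match; recursion stops.

beta, chi, iota, kappa, sigma, ups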